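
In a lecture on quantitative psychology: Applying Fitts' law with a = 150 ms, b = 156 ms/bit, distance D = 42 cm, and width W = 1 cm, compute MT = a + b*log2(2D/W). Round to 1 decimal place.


MT = 150 + 156 * log2(2*42/1)
2D/W = 84.0
log2(84.0) = 6.3923
MT = 150 + 156 * 6.3923
= 1147.2 ms


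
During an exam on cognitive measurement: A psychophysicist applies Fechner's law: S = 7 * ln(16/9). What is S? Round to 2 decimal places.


S = 7 * ln(16/9)
I/I0 = 1.777778
ln(1.777778) = 0.5754
S = 7 * 0.5754
= 4.03


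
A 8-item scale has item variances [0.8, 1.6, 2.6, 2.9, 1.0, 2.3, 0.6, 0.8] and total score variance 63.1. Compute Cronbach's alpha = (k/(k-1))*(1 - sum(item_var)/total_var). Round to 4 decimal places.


alpha = (k/(k-1)) * (1 - sum(s_i^2)/s_total^2)
sum(item variances) = 12.6
k/(k-1) = 8/7 = 1.142857
1 - 12.6/63.1 = 1 - 0.199683 = 0.800317
alpha = 1.142857 * 0.800317
= 0.9146


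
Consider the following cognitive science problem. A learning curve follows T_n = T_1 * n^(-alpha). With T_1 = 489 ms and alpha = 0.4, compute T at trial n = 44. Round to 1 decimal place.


T_n = 489 * 44^(-0.4)
44^(-0.4) = 0.220099
T_n = 489 * 0.220099
= 107.6 ms


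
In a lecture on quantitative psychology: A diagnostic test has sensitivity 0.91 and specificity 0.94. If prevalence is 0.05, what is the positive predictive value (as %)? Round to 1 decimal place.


PPV = (sens * prev) / (sens * prev + (1-spec) * (1-prev))
Numerator = 0.91 * 0.05 = 0.0455
P(positive and no disease) = (1 - spec) * (1 - prev) = (1 - 0.94) * (1 - 0.05) = 0.057
Denominator = 0.0455 + 0.057 = 0.1025
PPV = 0.0455 / 0.1025 = 0.443902
As percentage = 44.4


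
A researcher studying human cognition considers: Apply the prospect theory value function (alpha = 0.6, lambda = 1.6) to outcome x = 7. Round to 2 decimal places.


Since x = 7 >= 0, use v(x) = x^0.6
7^0.6 = 3.2141
v(7) = 3.21


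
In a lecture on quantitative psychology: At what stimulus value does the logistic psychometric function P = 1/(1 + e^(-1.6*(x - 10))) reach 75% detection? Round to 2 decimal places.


At P = 0.75: 0.75 = 1/(1 + e^(-k*(x-x0)))
Solving: e^(-k*(x-x0)) = 1/3
x = x0 + ln(3)/k
ln(3) = 1.0986
x = 10 + 1.0986/1.6
= 10 + 0.6866
= 10.69


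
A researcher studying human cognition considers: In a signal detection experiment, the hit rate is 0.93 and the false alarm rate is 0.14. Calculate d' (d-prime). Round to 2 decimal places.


d' = z(HR) - z(FAR)
z(0.93) = 1.4758
z(0.14) = -1.0803
d' = 1.4758 - -1.0803
= 2.56


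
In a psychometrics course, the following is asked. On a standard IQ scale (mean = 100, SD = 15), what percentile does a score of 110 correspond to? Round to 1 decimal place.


z = (IQ - mean) / SD
z = (110 - 100) / 15 = 0.6667
Percentile = Phi(0.6667) * 100
Phi(0.6667) = 0.747518
= 74.8


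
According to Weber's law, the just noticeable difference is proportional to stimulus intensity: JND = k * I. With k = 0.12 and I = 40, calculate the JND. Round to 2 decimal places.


JND = k * I
JND = 0.12 * 40
= 4.80


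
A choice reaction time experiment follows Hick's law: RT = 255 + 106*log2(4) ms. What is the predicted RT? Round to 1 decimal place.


RT = 255 + 106 * log2(4)
log2(4) = 2.0
RT = 255 + 106 * 2.0
= 255 + 212.0
= 467.0 ms


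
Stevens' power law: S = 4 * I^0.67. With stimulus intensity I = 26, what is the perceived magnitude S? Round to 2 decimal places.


S = 4 * 26^0.67
26^0.67 = 8.8722
S = 4 * 8.8722
= 35.49


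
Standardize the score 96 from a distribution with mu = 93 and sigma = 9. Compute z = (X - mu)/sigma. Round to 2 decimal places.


z = (X - mu) / sigma
= (96 - 93) / 9
= 3 / 9
= 0.33


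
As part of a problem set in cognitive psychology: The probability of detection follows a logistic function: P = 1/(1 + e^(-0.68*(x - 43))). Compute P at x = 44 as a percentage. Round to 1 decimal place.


P(x) = 1/(1 + e^(-0.68*(44 - 43)))
Exponent = -0.68 * 1 = -0.68
e^(-0.68) = 0.506617
P = 1/(1 + 0.506617) = 0.663739
Percentage = 66.4


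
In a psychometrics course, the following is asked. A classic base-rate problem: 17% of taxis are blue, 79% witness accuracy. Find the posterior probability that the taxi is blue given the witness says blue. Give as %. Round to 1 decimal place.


P(blue | says blue) = P(says blue | blue)*P(blue) / [P(says blue | blue)*P(blue) + P(says blue | not blue)*P(not blue)]
Numerator = 0.79 * 0.17 = 0.1343
False identification = 0.21 * 0.83 = 0.1743
P = 0.1343 / (0.1343 + 0.1743)
= 0.1343 / 0.3086
As percentage = 43.5


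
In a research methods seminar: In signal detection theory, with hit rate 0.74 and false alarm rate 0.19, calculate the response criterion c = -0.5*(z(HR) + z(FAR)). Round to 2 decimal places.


c = -0.5 * (z(HR) + z(FAR))
z(0.74) = 0.6433
z(0.19) = -0.8779
c = -0.5 * (0.6433 + -0.8779)
= -0.5 * -0.2346
= 0.12


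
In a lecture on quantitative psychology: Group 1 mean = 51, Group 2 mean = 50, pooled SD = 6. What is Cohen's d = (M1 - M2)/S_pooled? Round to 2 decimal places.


Cohen's d = (M1 - M2) / S_pooled
= (51 - 50) / 6
= 1 / 6
= 0.17


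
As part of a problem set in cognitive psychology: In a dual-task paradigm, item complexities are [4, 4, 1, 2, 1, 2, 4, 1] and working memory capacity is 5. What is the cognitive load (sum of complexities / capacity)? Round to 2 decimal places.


Total complexity = 4 + 4 + 1 + 2 + 1 + 2 + 4 + 1 = 19
Load = total / capacity = 19 / 5
= 3.80


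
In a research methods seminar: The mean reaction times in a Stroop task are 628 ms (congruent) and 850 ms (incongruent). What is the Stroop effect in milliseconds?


Stroop effect = RT(incongruent) - RT(congruent)
= 850 - 628
= 222 ms


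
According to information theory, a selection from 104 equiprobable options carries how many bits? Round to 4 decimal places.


H = log2(n)
H = log2(104)
= 6.7004


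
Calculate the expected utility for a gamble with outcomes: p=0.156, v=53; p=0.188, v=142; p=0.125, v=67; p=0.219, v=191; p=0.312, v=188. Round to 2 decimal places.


EU = sum(p_i * v_i)
0.156 * 53 = 8.268
0.188 * 142 = 26.696
0.125 * 67 = 8.375
0.219 * 191 = 41.829
0.312 * 188 = 58.656
EU = 8.268 + 26.696 + 8.375 + 41.829 + 58.656
= 143.82


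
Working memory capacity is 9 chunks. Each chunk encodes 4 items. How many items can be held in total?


Total items = chunks * items_per_chunk
= 9 * 4
= 36


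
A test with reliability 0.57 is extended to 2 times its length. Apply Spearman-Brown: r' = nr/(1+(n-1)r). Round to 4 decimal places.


r_new = n*r / (1 + (n-1)*r)
Numerator = 2 * 0.57 = 1.14
Denominator = 1 + 1 * 0.57 = 1.57
r_new = 1.14 / 1.57
= 0.7261


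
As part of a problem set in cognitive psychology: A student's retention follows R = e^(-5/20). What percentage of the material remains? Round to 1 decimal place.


R = e^(-t/S)
-t/S = -5/20 = -0.25
R = e^(-0.25) = 0.778801
Percentage = 0.778801 * 100
= 77.9


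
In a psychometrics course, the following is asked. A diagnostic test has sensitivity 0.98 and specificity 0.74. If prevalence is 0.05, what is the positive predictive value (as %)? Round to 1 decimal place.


PPV = (sens * prev) / (sens * prev + (1-spec) * (1-prev))
Numerator = 0.98 * 0.05 = 0.049
P(positive and no disease) = (1 - spec) * (1 - prev) = (1 - 0.74) * (1 - 0.05) = 0.247
Denominator = 0.049 + 0.247 = 0.296
PPV = 0.049 / 0.296 = 0.165541
As percentage = 16.6


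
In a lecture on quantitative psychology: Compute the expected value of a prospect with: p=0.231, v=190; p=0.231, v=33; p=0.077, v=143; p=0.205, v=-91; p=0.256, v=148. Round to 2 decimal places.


EU = sum(p_i * v_i)
0.231 * 190 = 43.89
0.231 * 33 = 7.623
0.077 * 143 = 11.011
0.205 * -91 = -18.655
0.256 * 148 = 37.888
EU = 43.89 + 7.623 + 11.011 + -18.655 + 37.888
= 81.76


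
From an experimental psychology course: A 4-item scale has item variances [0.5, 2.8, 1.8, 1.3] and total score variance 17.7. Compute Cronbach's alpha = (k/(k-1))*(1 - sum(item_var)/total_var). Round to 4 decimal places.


alpha = (k/(k-1)) * (1 - sum(s_i^2)/s_total^2)
sum(item variances) = 6.4
k/(k-1) = 4/3 = 1.333333
1 - 6.4/17.7 = 1 - 0.361582 = 0.638418
alpha = 1.333333 * 0.638418
= 0.8512


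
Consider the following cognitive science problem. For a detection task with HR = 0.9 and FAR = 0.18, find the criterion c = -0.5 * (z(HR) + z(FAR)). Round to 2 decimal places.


c = -0.5 * (z(HR) + z(FAR))
z(0.9) = 1.2816
z(0.18) = -0.9154
c = -0.5 * (1.2816 + -0.9154)
= -0.5 * 0.3662
= -0.18


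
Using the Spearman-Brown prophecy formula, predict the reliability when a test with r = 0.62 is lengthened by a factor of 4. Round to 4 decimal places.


r_new = n*r / (1 + (n-1)*r)
Numerator = 4 * 0.62 = 2.48
Denominator = 1 + 3 * 0.62 = 2.86
r_new = 2.48 / 2.86
= 0.8671


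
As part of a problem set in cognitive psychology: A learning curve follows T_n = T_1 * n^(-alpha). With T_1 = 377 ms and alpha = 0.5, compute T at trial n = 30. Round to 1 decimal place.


T_n = 377 * 30^(-0.5)
30^(-0.5) = 0.182574
T_n = 377 * 0.182574
= 68.8 ms


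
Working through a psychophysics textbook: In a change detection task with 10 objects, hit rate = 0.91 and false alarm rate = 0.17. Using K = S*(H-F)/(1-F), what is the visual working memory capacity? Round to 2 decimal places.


K = S * (H - F) / (1 - F)
H - F = 0.74
1 - F = 0.83
K = 10 * 0.74 / 0.83
= 8.92


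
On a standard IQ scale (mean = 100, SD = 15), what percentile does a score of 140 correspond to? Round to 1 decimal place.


z = (IQ - mean) / SD
z = (140 - 100) / 15 = 2.6667
Percentile = Phi(2.6667) * 100
Phi(2.6667) = 0.99617
= 99.6


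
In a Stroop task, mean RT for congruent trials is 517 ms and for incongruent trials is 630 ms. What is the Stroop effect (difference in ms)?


Stroop effect = RT(incongruent) - RT(congruent)
= 630 - 517
= 113 ms


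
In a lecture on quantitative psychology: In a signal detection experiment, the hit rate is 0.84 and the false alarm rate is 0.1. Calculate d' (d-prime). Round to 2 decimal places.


d' = z(HR) - z(FAR)
z(0.84) = 0.9945
z(0.1) = -1.2816
d' = 0.9945 - -1.2816
= 2.28


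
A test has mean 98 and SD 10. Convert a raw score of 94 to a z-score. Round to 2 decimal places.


z = (X - mu) / sigma
= (94 - 98) / 10
= -4 / 10
= -0.40


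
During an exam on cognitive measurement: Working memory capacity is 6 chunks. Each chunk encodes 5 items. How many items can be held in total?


Total items = chunks * items_per_chunk
= 6 * 5
= 30


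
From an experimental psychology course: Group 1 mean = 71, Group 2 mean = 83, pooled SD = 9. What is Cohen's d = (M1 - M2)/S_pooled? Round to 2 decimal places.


Cohen's d = (M1 - M2) / S_pooled
= (71 - 83) / 9
= -12 / 9
= -1.33


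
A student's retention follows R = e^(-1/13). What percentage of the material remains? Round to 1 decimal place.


R = e^(-t/S)
-t/S = -1/13 = -0.076923
R = e^(-0.076923) = 0.925961
Percentage = 0.925961 * 100
= 92.6


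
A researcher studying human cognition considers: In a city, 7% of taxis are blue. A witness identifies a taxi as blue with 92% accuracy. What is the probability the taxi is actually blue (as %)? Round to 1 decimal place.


P(blue | says blue) = P(says blue | blue)*P(blue) / [P(says blue | blue)*P(blue) + P(says blue | not blue)*P(not blue)]
Numerator = 0.92 * 0.07 = 0.0644
False identification = 0.08 * 0.93 = 0.0744
P = 0.0644 / (0.0644 + 0.0744)
= 0.0644 / 0.1388
As percentage = 46.4


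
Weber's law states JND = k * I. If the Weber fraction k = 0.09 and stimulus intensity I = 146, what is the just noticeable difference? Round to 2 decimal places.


JND = k * I
JND = 0.09 * 146
= 13.14


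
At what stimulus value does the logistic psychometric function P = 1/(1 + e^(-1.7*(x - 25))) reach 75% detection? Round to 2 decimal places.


At P = 0.75: 0.75 = 1/(1 + e^(-k*(x-x0)))
Solving: e^(-k*(x-x0)) = 1/3
x = x0 + ln(3)/k
ln(3) = 1.0986
x = 25 + 1.0986/1.7
= 25 + 0.6462
= 25.65


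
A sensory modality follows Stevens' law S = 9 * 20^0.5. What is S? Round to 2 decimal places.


S = 9 * 20^0.5
20^0.5 = 4.4721
S = 9 * 4.4721
= 40.25


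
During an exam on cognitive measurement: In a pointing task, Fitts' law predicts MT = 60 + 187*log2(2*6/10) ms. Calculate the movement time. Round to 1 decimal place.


MT = 60 + 187 * log2(2*6/10)
2D/W = 1.2
log2(1.2) = 0.263
MT = 60 + 187 * 0.263
= 109.2 ms


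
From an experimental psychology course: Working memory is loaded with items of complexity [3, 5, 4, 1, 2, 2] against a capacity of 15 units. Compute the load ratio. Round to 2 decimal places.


Total complexity = 3 + 5 + 4 + 1 + 2 + 2 = 17
Load = total / capacity = 17 / 15
= 1.13


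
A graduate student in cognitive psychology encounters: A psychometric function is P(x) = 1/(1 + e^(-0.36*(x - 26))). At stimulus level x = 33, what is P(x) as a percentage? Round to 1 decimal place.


P(x) = 1/(1 + e^(-0.36*(33 - 26)))
Exponent = -0.36 * 7 = -2.52
e^(-2.52) = 0.08046
P = 1/(1 + 0.08046) = 0.925532
Percentage = 92.6


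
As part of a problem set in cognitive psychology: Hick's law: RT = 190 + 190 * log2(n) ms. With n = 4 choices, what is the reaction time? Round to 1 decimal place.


RT = 190 + 190 * log2(4)
log2(4) = 2.0
RT = 190 + 190 * 2.0
= 190 + 380.0
= 570.0 ms


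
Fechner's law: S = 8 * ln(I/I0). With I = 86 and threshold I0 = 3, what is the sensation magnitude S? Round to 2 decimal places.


S = 8 * ln(86/3)
I/I0 = 28.666667
ln(28.666667) = 3.3557
S = 8 * 3.3557
= 26.85


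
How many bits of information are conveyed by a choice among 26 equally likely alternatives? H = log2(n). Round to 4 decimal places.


H = log2(n)
H = log2(26)
= 4.7004


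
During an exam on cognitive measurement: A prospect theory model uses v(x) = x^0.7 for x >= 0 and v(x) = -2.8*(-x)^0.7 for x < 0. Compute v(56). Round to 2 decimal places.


Since x = 56 >= 0, use v(x) = x^0.7
56^0.7 = 16.7391
v(56) = 16.74


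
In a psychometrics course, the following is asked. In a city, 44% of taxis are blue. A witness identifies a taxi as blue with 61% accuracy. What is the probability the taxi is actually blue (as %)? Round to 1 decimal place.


P(blue | says blue) = P(says blue | blue)*P(blue) / [P(says blue | blue)*P(blue) + P(says blue | not blue)*P(not blue)]
Numerator = 0.61 * 0.44 = 0.2684
False identification = 0.39 * 0.56 = 0.2184
P = 0.2684 / (0.2684 + 0.2184)
= 0.2684 / 0.4868
As percentage = 55.1


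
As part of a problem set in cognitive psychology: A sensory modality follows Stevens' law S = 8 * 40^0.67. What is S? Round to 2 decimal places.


S = 8 * 40^0.67
40^0.67 = 11.8408
S = 8 * 11.8408
= 94.73


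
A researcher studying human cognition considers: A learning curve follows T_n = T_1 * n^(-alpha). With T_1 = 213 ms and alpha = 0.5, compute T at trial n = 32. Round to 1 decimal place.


T_n = 213 * 32^(-0.5)
32^(-0.5) = 0.176777
T_n = 213 * 0.176777
= 37.7 ms


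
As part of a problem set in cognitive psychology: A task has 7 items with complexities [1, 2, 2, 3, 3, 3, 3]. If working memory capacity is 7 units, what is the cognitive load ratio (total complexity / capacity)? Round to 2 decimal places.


Total complexity = 1 + 2 + 2 + 3 + 3 + 3 + 3 = 17
Load = total / capacity = 17 / 7
= 2.43


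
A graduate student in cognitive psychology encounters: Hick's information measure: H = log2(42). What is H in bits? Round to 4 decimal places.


H = log2(n)
H = log2(42)
= 5.3923


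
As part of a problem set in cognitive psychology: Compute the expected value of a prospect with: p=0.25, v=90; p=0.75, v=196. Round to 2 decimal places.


EU = sum(p_i * v_i)
0.25 * 90 = 22.5
0.75 * 196 = 147.0
EU = 22.5 + 147.0
= 169.50


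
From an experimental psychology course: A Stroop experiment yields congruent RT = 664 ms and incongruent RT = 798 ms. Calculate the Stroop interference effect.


Stroop effect = RT(incongruent) - RT(congruent)
= 798 - 664
= 134 ms


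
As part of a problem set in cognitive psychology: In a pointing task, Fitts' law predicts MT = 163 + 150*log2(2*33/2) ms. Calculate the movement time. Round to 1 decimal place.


MT = 163 + 150 * log2(2*33/2)
2D/W = 33.0
log2(33.0) = 5.0444
MT = 163 + 150 * 5.0444
= 919.7 ms


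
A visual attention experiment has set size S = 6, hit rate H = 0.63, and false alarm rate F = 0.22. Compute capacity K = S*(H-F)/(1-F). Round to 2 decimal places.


K = S * (H - F) / (1 - F)
H - F = 0.41
1 - F = 0.78
K = 6 * 0.41 / 0.78
= 3.15


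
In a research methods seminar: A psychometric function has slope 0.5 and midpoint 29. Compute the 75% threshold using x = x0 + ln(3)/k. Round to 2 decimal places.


At P = 0.75: 0.75 = 1/(1 + e^(-k*(x-x0)))
Solving: e^(-k*(x-x0)) = 1/3
x = x0 + ln(3)/k
ln(3) = 1.0986
x = 29 + 1.0986/0.5
= 29 + 2.1972
= 31.20


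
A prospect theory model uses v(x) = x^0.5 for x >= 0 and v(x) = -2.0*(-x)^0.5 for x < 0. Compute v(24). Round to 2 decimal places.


Since x = 24 >= 0, use v(x) = x^0.5
24^0.5 = 4.899
v(24) = 4.90


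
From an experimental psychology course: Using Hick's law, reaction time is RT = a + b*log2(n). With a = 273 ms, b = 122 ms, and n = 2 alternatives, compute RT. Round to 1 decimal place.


RT = 273 + 122 * log2(2)
log2(2) = 1.0
RT = 273 + 122 * 1.0
= 273 + 122.0
= 395.0 ms


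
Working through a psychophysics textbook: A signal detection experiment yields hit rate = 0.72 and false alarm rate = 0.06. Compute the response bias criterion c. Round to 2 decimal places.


c = -0.5 * (z(HR) + z(FAR))
z(0.72) = 0.5828
z(0.06) = -1.5548
c = -0.5 * (0.5828 + -1.5548)
= -0.5 * -0.972
= 0.49


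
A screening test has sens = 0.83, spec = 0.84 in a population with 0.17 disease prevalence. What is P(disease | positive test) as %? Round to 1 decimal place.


PPV = (sens * prev) / (sens * prev + (1-spec) * (1-prev))
Numerator = 0.83 * 0.17 = 0.1411
P(positive and no disease) = (1 - spec) * (1 - prev) = (1 - 0.84) * (1 - 0.17) = 0.1328
Denominator = 0.1411 + 0.1328 = 0.2739
PPV = 0.1411 / 0.2739 = 0.515152
As percentage = 51.5


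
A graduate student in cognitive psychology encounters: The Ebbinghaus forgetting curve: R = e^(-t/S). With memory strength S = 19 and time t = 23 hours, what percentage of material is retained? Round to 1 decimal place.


R = e^(-t/S)
-t/S = -23/19 = -1.210526
R = e^(-1.210526) = 0.29804
Percentage = 0.29804 * 100
= 29.8


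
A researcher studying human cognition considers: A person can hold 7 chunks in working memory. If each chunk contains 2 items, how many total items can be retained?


Total items = chunks * items_per_chunk
= 7 * 2
= 14


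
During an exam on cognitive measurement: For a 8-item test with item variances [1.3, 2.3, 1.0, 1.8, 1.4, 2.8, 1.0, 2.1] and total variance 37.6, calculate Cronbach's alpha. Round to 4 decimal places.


alpha = (k/(k-1)) * (1 - sum(s_i^2)/s_total^2)
sum(item variances) = 13.7
k/(k-1) = 8/7 = 1.142857
1 - 13.7/37.6 = 1 - 0.364362 = 0.635638
alpha = 1.142857 * 0.635638
= 0.7264


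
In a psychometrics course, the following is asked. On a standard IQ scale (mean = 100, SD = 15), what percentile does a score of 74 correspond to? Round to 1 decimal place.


z = (IQ - mean) / SD
z = (74 - 100) / 15 = -1.7333
Percentile = Phi(-1.7333) * 100
Phi(-1.7333) = 0.041521
= 4.2


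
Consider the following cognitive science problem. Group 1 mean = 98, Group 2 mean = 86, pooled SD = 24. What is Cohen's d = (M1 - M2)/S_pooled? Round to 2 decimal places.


Cohen's d = (M1 - M2) / S_pooled
= (98 - 86) / 24
= 12 / 24
= 0.50


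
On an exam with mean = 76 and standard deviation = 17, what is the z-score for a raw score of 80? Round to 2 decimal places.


z = (X - mu) / sigma
= (80 - 76) / 17
= 4 / 17
= 0.24


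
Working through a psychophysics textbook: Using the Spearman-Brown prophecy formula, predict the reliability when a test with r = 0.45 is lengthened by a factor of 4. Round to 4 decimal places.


r_new = n*r / (1 + (n-1)*r)
Numerator = 4 * 0.45 = 1.8
Denominator = 1 + 3 * 0.45 = 2.35
r_new = 1.8 / 2.35
= 0.7660


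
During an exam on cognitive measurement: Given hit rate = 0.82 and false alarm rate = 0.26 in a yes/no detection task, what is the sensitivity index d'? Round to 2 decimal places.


d' = z(HR) - z(FAR)
z(0.82) = 0.9154
z(0.26) = -0.6433
d' = 0.9154 - -0.6433
= 1.56


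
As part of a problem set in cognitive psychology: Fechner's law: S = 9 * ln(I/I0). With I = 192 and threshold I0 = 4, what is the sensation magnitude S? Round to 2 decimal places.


S = 9 * ln(192/4)
I/I0 = 48.0
ln(48.0) = 3.8712
S = 9 * 3.8712
= 34.84


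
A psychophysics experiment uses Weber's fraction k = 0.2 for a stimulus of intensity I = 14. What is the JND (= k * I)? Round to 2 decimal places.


JND = k * I
JND = 0.2 * 14
= 2.80


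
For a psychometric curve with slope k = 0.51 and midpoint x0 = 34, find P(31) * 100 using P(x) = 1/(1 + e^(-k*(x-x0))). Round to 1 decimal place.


P(x) = 1/(1 + e^(-0.51*(31 - 34)))
Exponent = -0.51 * -3 = 1.53
e^(1.53) = 4.618177
P = 1/(1 + 4.618177) = 0.177994
Percentage = 17.8


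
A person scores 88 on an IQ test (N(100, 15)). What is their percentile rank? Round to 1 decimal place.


z = (IQ - mean) / SD
z = (88 - 100) / 15 = -0.8
Percentile = Phi(-0.8) * 100
Phi(-0.8) = 0.211855
= 21.2


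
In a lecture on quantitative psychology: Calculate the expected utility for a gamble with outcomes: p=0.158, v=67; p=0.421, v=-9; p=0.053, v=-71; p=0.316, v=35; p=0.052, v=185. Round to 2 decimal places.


EU = sum(p_i * v_i)
0.158 * 67 = 10.586
0.421 * -9 = -3.789
0.053 * -71 = -3.763
0.316 * 35 = 11.06
0.052 * 185 = 9.62
EU = 10.586 + -3.789 + -3.763 + 11.06 + 9.62
= 23.71


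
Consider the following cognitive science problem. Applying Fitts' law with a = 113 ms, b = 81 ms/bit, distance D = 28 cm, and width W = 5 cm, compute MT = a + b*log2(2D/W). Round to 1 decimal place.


MT = 113 + 81 * log2(2*28/5)
2D/W = 11.2
log2(11.2) = 3.4854
MT = 113 + 81 * 3.4854
= 395.3 ms


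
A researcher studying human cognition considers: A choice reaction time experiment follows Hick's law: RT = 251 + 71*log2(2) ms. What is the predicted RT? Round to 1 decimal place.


RT = 251 + 71 * log2(2)
log2(2) = 1.0
RT = 251 + 71 * 1.0
= 251 + 71.0
= 322.0 ms


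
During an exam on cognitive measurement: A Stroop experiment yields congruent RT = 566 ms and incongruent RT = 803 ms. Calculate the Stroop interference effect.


Stroop effect = RT(incongruent) - RT(congruent)
= 803 - 566
= 237 ms


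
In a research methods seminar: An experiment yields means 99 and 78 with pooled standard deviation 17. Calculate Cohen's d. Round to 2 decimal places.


Cohen's d = (M1 - M2) / S_pooled
= (99 - 78) / 17
= 21 / 17
= 1.24


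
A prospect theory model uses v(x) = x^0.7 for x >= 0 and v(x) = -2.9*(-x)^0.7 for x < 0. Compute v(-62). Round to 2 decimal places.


Since x = -62 < 0, use v(x) = -lambda*(-x)^alpha
(-x) = 62
62^0.7 = 17.9752
v(-62) = -2.9 * 17.9752
= -52.13


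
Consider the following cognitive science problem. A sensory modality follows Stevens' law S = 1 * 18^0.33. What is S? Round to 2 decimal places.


S = 1 * 18^0.33
18^0.33 = 2.5956
S = 1 * 2.5956
= 2.60


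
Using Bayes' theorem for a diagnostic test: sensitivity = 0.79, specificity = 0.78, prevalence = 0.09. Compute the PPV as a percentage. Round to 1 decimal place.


PPV = (sens * prev) / (sens * prev + (1-spec) * (1-prev))
Numerator = 0.79 * 0.09 = 0.0711
P(positive and no disease) = (1 - spec) * (1 - prev) = (1 - 0.78) * (1 - 0.09) = 0.2002
Denominator = 0.0711 + 0.2002 = 0.2713
PPV = 0.0711 / 0.2713 = 0.262072
As percentage = 26.2


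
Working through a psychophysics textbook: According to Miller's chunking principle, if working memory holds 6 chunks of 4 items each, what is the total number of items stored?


Total items = chunks * items_per_chunk
= 6 * 4
= 24


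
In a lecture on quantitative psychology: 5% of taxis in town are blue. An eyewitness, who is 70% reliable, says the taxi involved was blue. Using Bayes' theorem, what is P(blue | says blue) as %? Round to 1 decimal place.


P(blue | says blue) = P(says blue | blue)*P(blue) / [P(says blue | blue)*P(blue) + P(says blue | not blue)*P(not blue)]
Numerator = 0.7 * 0.05 = 0.035
False identification = 0.3 * 0.95 = 0.285
P = 0.035 / (0.035 + 0.285)
= 0.035 / 0.32
As percentage = 10.9


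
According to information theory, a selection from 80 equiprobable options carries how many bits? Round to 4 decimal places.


H = log2(n)
H = log2(80)
= 6.3219


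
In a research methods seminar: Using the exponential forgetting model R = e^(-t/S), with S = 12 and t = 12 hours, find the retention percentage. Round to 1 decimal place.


R = e^(-t/S)
-t/S = -12/12 = -1.0
R = e^(-1.0) = 0.367879
Percentage = 0.367879 * 100
= 36.8


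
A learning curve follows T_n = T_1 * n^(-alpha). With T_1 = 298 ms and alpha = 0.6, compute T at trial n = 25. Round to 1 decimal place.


T_n = 298 * 25^(-0.6)
25^(-0.6) = 0.144956
T_n = 298 * 0.144956
= 43.2 ms


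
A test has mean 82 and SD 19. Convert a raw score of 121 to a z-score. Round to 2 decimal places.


z = (X - mu) / sigma
= (121 - 82) / 19
= 39 / 19
= 2.05


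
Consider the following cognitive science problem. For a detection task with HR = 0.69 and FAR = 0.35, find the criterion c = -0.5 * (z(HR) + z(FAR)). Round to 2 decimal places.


c = -0.5 * (z(HR) + z(FAR))
z(0.69) = 0.4959
z(0.35) = -0.3853
c = -0.5 * (0.4959 + -0.3853)
= -0.5 * 0.1106
= -0.06


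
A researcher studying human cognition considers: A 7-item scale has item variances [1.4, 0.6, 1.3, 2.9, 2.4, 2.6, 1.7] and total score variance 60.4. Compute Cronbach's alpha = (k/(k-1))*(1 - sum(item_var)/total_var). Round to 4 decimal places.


alpha = (k/(k-1)) * (1 - sum(s_i^2)/s_total^2)
sum(item variances) = 12.9
k/(k-1) = 7/6 = 1.166667
1 - 12.9/60.4 = 1 - 0.213576 = 0.786424
alpha = 1.166667 * 0.786424
= 0.9175


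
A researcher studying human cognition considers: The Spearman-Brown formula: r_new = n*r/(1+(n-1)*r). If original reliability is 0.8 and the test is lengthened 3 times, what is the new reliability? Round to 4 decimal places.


r_new = n*r / (1 + (n-1)*r)
Numerator = 3 * 0.8 = 2.4
Denominator = 1 + 2 * 0.8 = 2.6
r_new = 2.4 / 2.6
= 0.9231


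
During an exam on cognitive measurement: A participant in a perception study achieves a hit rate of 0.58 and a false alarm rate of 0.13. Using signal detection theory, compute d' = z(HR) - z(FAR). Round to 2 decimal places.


d' = z(HR) - z(FAR)
z(0.58) = 0.2019
z(0.13) = -1.1264
d' = 0.2019 - -1.1264
= 1.33


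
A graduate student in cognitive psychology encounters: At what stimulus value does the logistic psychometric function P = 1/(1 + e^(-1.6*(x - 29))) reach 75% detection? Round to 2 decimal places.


At P = 0.75: 0.75 = 1/(1 + e^(-k*(x-x0)))
Solving: e^(-k*(x-x0)) = 1/3
x = x0 + ln(3)/k
ln(3) = 1.0986
x = 29 + 1.0986/1.6
= 29 + 0.6866
= 29.69


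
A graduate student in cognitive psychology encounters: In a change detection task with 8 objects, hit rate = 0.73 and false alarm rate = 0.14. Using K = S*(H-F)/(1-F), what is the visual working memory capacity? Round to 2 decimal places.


K = S * (H - F) / (1 - F)
H - F = 0.59
1 - F = 0.86
K = 8 * 0.59 / 0.86
= 5.49


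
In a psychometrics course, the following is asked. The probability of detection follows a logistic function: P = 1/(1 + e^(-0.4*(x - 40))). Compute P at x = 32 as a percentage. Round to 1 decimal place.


P(x) = 1/(1 + e^(-0.4*(32 - 40)))
Exponent = -0.4 * -8 = 3.2
e^(3.2) = 24.53253
P = 1/(1 + 24.53253) = 0.039166
Percentage = 3.9


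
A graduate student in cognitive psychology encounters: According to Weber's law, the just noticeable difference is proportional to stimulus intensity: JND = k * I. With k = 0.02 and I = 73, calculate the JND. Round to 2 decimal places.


JND = k * I
JND = 0.02 * 73
= 1.46


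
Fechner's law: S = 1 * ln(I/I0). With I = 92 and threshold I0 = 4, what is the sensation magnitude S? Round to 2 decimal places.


S = 1 * ln(92/4)
I/I0 = 23.0
ln(23.0) = 3.1355
S = 1 * 3.1355
= 3.14


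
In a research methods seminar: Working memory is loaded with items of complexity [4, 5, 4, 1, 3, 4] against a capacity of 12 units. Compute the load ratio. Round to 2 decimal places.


Total complexity = 4 + 5 + 4 + 1 + 3 + 4 = 21
Load = total / capacity = 21 / 12
= 1.75


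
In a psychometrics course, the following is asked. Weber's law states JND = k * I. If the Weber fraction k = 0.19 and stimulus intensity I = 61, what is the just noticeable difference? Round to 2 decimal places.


JND = k * I
JND = 0.19 * 61
= 11.59


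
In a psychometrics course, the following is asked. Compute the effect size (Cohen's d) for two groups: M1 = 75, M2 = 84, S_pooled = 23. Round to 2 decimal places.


Cohen's d = (M1 - M2) / S_pooled
= (75 - 84) / 23
= -9 / 23
= -0.39


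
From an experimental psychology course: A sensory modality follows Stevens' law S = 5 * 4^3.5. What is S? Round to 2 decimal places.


S = 5 * 4^3.5
4^3.5 = 128.0
S = 5 * 128.0
= 640.00


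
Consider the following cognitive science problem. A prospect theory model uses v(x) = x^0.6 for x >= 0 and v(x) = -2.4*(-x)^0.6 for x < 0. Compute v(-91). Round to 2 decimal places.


Since x = -91 < 0, use v(x) = -lambda*(-x)^alpha
(-x) = 91
91^0.6 = 14.977
v(-91) = -2.4 * 14.977
= -35.94


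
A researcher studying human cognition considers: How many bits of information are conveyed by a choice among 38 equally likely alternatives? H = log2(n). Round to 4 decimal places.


H = log2(n)
H = log2(38)
= 5.2479


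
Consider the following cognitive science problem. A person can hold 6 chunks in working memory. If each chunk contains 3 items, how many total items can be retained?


Total items = chunks * items_per_chunk
= 6 * 3
= 18


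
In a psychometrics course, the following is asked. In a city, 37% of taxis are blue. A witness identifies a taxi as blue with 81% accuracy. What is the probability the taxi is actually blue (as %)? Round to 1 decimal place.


P(blue | says blue) = P(says blue | blue)*P(blue) / [P(says blue | blue)*P(blue) + P(says blue | not blue)*P(not blue)]
Numerator = 0.81 * 0.37 = 0.2997
False identification = 0.19 * 0.63 = 0.1197
P = 0.2997 / (0.2997 + 0.1197)
= 0.2997 / 0.4194
As percentage = 71.5


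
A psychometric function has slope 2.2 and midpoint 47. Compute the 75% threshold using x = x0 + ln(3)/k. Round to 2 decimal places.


At P = 0.75: 0.75 = 1/(1 + e^(-k*(x-x0)))
Solving: e^(-k*(x-x0)) = 1/3
x = x0 + ln(3)/k
ln(3) = 1.0986
x = 47 + 1.0986/2.2
= 47 + 0.4994
= 47.50


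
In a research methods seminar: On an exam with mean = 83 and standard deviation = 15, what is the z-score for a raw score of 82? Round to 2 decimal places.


z = (X - mu) / sigma
= (82 - 83) / 15
= -1 / 15
= -0.07


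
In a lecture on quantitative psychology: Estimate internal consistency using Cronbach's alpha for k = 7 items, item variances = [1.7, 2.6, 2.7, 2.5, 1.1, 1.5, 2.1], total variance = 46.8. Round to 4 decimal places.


alpha = (k/(k-1)) * (1 - sum(s_i^2)/s_total^2)
sum(item variances) = 14.2
k/(k-1) = 7/6 = 1.166667
1 - 14.2/46.8 = 1 - 0.303419 = 0.696581
alpha = 1.166667 * 0.696581
= 0.8127


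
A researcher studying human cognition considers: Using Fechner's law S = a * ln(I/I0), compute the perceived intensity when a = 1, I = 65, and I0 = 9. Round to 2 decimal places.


S = 1 * ln(65/9)
I/I0 = 7.222222
ln(7.222222) = 1.9772
S = 1 * 1.9772
= 1.98


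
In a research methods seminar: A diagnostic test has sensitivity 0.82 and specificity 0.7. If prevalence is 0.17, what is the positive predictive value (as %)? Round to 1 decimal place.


PPV = (sens * prev) / (sens * prev + (1-spec) * (1-prev))
Numerator = 0.82 * 0.17 = 0.1394
P(positive and no disease) = (1 - spec) * (1 - prev) = (1 - 0.7) * (1 - 0.17) = 0.249
Denominator = 0.1394 + 0.249 = 0.3884
PPV = 0.1394 / 0.3884 = 0.358908
As percentage = 35.9


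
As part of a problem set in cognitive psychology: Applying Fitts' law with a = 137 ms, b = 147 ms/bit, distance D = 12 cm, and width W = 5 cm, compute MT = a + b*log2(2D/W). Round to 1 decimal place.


MT = 137 + 147 * log2(2*12/5)
2D/W = 4.8
log2(4.8) = 2.263
MT = 137 + 147 * 2.263
= 469.7 ms


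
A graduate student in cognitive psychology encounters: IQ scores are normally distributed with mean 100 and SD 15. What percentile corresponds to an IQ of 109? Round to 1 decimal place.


z = (IQ - mean) / SD
z = (109 - 100) / 15 = 0.6
Percentile = Phi(0.6) * 100
Phi(0.6) = 0.725747
= 72.6


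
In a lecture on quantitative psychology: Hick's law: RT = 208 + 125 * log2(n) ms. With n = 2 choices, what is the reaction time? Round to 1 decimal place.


RT = 208 + 125 * log2(2)
log2(2) = 1.0
RT = 208 + 125 * 1.0
= 208 + 125.0
= 333.0 ms


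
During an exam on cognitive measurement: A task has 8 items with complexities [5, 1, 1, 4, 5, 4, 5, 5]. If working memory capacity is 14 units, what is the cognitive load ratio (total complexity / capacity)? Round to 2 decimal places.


Total complexity = 5 + 1 + 1 + 4 + 5 + 4 + 5 + 5 = 30
Load = total / capacity = 30 / 14
= 2.14


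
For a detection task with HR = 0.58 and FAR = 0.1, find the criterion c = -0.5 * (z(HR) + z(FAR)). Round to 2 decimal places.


c = -0.5 * (z(HR) + z(FAR))
z(0.58) = 0.2019
z(0.1) = -1.2816
c = -0.5 * (0.2019 + -1.2816)
= -0.5 * -1.0797
= 0.54


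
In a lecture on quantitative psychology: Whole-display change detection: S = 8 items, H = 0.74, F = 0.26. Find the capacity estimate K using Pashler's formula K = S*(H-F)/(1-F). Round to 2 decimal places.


K = S * (H - F) / (1 - F)
H - F = 0.48
1 - F = 0.74
K = 8 * 0.48 / 0.74
= 5.19


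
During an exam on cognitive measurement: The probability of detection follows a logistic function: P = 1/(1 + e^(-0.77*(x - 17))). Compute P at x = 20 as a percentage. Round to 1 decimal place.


P(x) = 1/(1 + e^(-0.77*(20 - 17)))
Exponent = -0.77 * 3 = -2.31
e^(-2.31) = 0.099261
P = 1/(1 + 0.099261) = 0.909702
Percentage = 91.0


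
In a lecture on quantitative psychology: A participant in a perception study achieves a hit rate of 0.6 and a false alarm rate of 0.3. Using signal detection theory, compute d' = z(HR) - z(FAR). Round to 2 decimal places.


d' = z(HR) - z(FAR)
z(0.6) = 0.2533
z(0.3) = -0.5244
d' = 0.2533 - -0.5244
= 0.78


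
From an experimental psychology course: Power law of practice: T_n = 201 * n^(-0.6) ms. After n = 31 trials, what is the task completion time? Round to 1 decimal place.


T_n = 201 * 31^(-0.6)
31^(-0.6) = 0.127404
T_n = 201 * 0.127404
= 25.6 ms


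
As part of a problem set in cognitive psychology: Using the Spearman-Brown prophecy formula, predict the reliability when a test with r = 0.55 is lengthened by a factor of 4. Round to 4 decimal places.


r_new = n*r / (1 + (n-1)*r)
Numerator = 4 * 0.55 = 2.2
Denominator = 1 + 3 * 0.55 = 2.65
r_new = 2.2 / 2.65
= 0.8302


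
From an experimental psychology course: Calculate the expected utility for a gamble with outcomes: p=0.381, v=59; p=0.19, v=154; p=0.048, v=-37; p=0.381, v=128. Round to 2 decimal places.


EU = sum(p_i * v_i)
0.381 * 59 = 22.479
0.19 * 154 = 29.26
0.048 * -37 = -1.776
0.381 * 128 = 48.768
EU = 22.479 + 29.26 + -1.776 + 48.768
= 98.73


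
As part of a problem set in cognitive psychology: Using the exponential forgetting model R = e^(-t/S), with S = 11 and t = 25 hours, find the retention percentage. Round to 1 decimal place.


R = e^(-t/S)
-t/S = -25/11 = -2.272727
R = e^(-2.272727) = 0.103031
Percentage = 0.103031 * 100
= 10.3


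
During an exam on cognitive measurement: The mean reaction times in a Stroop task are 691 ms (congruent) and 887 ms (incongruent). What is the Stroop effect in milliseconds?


Stroop effect = RT(incongruent) - RT(congruent)
= 887 - 691
= 196 ms


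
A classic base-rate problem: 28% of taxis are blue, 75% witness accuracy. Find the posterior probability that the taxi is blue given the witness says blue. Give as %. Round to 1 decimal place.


P(blue | says blue) = P(says blue | blue)*P(blue) / [P(says blue | blue)*P(blue) + P(says blue | not blue)*P(not blue)]
Numerator = 0.75 * 0.28 = 0.21
False identification = 0.25 * 0.72 = 0.18
P = 0.21 / (0.21 + 0.18)
= 0.21 / 0.39
As percentage = 53.8


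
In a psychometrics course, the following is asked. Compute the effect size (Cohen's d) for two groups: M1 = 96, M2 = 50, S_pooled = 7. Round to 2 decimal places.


Cohen's d = (M1 - M2) / S_pooled
= (96 - 50) / 7
= 46 / 7
= 6.57


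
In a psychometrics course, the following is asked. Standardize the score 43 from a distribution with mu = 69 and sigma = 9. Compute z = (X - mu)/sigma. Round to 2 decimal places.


z = (X - mu) / sigma
= (43 - 69) / 9
= -26 / 9
= -2.89


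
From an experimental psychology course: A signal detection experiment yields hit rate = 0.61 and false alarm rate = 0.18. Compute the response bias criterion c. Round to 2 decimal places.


c = -0.5 * (z(HR) + z(FAR))
z(0.61) = 0.2793
z(0.18) = -0.9154
c = -0.5 * (0.2793 + -0.9154)
= -0.5 * -0.6361
= 0.32


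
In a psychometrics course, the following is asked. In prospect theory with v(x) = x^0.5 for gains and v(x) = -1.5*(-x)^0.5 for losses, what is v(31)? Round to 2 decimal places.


Since x = 31 >= 0, use v(x) = x^0.5
31^0.5 = 5.5678
v(31) = 5.57


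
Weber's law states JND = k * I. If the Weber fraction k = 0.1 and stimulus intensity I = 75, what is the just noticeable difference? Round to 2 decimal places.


JND = k * I
JND = 0.1 * 75
= 7.50


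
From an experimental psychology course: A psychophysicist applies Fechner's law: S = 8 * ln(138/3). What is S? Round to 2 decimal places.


S = 8 * ln(138/3)
I/I0 = 46.0
ln(46.0) = 3.8286
S = 8 * 3.8286
= 30.63


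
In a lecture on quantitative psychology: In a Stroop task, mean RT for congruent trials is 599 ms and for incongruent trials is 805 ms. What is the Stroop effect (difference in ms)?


Stroop effect = RT(incongruent) - RT(congruent)
= 805 - 599
= 206 ms


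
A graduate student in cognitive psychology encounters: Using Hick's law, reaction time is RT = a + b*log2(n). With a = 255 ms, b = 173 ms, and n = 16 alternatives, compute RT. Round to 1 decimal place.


RT = 255 + 173 * log2(16)
log2(16) = 4.0
RT = 255 + 173 * 4.0
= 255 + 692.0
= 947.0 ms


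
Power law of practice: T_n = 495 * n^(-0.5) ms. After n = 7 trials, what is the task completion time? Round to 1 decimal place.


T_n = 495 * 7^(-0.5)
7^(-0.5) = 0.377964
T_n = 495 * 0.377964
= 187.1 ms


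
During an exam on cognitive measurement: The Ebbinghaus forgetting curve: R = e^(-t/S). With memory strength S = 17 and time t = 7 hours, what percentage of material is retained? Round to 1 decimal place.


R = e^(-t/S)
-t/S = -7/17 = -0.411765
R = e^(-0.411765) = 0.66248
Percentage = 0.66248 * 100
= 66.2


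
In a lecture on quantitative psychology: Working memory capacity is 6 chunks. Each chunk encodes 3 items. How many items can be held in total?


Total items = chunks * items_per_chunk
= 6 * 3
= 18


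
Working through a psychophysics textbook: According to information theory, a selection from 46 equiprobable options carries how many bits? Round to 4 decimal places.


H = log2(n)
H = log2(46)
= 5.5236


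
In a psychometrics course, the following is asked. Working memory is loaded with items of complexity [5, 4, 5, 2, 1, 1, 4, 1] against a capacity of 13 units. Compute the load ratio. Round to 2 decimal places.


Total complexity = 5 + 4 + 5 + 2 + 1 + 1 + 4 + 1 = 23
Load = total / capacity = 23 / 13
= 1.77


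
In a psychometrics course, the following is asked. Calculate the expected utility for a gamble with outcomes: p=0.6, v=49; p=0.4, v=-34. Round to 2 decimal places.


EU = sum(p_i * v_i)
0.6 * 49 = 29.4
0.4 * -34 = -13.6
EU = 29.4 + -13.6
= 15.80
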